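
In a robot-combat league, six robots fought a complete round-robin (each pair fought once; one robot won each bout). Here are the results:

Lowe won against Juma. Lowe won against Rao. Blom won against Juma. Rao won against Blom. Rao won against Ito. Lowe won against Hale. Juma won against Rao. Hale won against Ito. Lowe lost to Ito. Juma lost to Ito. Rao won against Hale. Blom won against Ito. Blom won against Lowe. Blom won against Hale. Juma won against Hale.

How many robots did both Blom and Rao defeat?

Blom beat: Juma, Lowe, Ito, Hale.
Rao beat: Blom, Ito, Hale.
Both beat: Ito, Hale — 2.

2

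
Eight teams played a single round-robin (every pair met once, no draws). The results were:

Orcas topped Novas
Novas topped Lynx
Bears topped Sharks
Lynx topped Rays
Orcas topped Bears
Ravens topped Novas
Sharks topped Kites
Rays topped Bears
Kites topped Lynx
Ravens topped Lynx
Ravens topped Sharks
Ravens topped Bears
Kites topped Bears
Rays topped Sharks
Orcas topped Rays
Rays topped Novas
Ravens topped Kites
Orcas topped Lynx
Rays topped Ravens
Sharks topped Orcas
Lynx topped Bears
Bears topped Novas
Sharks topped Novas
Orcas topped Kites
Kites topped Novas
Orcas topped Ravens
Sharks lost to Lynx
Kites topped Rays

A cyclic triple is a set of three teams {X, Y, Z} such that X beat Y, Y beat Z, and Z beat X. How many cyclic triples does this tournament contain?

12

Win totals: Lynx 3, Bears 2, Kites 4, Novas 1, Sharks 3, Orcas 6, Ravens 5, Rays 4.
A team with w wins dominates both others in C(w,2) triples; summing gives 3 + 1 + 6 + 0 + 3 + 15 + 10 + 6 = 44 transitive triples.
Total triples C(8,3) = 56, so cyclic triples = 56 − 44 = 12.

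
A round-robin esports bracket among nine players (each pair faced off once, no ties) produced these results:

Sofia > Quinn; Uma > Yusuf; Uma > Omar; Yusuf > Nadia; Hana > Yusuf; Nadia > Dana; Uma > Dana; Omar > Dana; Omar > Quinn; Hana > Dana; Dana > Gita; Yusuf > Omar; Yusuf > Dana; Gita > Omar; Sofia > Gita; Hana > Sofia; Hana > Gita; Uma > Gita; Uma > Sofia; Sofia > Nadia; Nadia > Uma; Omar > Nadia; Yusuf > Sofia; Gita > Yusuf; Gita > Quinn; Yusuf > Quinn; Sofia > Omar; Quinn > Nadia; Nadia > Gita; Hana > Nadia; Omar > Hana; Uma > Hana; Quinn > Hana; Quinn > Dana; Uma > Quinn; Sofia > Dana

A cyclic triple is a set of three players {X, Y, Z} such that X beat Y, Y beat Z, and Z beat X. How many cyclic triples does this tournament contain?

18

Win totals: Omar 4, Gita 3, Nadia 3, Dana 1, Yusuf 5, Quinn 3, Sofia 5, Hana 5, Uma 7.
A player with w wins dominates both others in C(w,2) triples; summing gives 6 + 3 + 3 + 0 + 10 + 3 + 10 + 10 + 21 = 66 transitive triples.
Total triples C(9,3) = 84, so cyclic triples = 84 − 66 = 18.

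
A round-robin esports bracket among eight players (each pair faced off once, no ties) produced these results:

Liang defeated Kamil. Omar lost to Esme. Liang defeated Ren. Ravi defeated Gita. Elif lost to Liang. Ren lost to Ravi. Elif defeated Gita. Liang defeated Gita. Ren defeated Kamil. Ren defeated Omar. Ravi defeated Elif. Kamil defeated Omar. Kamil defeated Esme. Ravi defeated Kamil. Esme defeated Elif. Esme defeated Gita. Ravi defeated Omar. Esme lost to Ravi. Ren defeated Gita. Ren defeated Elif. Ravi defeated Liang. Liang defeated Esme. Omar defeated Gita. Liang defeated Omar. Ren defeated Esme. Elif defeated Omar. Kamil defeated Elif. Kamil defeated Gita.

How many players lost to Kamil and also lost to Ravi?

Kamil beat: Elif, Omar, Gita, Esme.
Ravi beat: Elif, Omar, Liang, Ren, Gita, Esme, Kamil.
Both beat: Elif, Omar, Gita, Esme — 4.

4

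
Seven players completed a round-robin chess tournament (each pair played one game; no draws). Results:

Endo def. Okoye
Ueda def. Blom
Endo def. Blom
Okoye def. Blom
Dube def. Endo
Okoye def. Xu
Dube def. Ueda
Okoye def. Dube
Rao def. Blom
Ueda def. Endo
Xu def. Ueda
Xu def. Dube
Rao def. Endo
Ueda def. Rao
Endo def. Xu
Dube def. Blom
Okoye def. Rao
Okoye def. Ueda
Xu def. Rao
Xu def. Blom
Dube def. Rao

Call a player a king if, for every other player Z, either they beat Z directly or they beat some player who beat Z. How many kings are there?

3

Rao cannot reach Ueda, Dube in two steps.
Ueda cannot reach Dube in two steps.
Dube reaches everyone (king).
Okoye reaches everyone (king).
Endo reaches everyone (king).
Xu cannot reach Okoye in two steps.
Blom cannot reach Rao, Ueda, Dube, Okoye, Endo, Xu in two steps.
Kings: Dube, Okoye, Endo — 3.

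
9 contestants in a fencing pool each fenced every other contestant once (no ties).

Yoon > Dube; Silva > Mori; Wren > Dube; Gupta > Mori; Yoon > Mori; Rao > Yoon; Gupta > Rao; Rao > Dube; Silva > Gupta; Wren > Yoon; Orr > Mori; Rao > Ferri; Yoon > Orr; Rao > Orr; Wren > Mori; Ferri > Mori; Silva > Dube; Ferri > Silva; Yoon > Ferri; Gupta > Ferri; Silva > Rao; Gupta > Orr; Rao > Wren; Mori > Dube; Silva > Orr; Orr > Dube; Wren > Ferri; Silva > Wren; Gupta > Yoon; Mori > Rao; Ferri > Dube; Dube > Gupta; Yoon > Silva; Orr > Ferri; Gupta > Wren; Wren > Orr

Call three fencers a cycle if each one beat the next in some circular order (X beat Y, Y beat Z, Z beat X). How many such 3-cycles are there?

Win totals: Rao 5, Gupta 6, Silva 6, Dube 1, Ferri 3, Yoon 5, Wren 5, Mori 2, Orr 3.
A fencer with w wins dominates both others in C(w,2) triples; summing gives 10 + 15 + 15 + 0 + 3 + 10 + 10 + 1 + 3 = 67 transitive triples.
Total triples C(9,3) = 84, so cyclic triples = 84 − 67 = 17.

17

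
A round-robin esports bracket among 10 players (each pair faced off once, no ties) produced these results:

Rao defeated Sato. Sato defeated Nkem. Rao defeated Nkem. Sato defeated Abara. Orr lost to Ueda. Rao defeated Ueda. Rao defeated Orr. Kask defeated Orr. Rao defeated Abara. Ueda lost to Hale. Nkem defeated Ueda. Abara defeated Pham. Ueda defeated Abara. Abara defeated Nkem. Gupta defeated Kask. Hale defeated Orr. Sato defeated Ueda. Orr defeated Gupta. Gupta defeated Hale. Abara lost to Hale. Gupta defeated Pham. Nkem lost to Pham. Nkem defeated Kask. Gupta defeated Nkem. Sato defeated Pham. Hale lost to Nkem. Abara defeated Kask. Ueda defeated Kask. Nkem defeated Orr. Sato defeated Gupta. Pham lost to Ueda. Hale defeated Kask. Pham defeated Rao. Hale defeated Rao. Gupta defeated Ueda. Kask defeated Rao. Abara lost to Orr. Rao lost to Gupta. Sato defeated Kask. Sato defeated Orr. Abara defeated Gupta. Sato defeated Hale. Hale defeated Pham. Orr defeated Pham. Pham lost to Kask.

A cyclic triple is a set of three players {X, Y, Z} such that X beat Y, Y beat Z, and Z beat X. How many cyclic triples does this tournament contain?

27

Win totals: Sato 8, Kask 3, Pham 2, Nkem 4, Abara 4, Ueda 4, Orr 3, Rao 5, Hale 6, Gupta 6.
A player with w wins dominates both others in C(w,2) triples; summing gives 28 + 3 + 1 + 6 + 6 + 6 + 3 + 10 + 15 + 15 = 93 transitive triples.
Total triples C(10,3) = 120, so cyclic triples = 120 − 93 = 27.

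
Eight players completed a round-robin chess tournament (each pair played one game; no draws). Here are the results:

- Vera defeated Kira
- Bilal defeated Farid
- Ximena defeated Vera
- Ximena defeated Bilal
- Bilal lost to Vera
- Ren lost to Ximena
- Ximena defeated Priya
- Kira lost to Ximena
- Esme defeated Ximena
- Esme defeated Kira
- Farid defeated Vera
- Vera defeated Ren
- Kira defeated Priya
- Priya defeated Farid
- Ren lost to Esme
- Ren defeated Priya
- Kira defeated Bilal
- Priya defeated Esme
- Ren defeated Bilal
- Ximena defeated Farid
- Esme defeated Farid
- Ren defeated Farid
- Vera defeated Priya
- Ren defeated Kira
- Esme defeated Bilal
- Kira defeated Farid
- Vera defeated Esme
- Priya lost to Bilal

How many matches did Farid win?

1

Farid's results: beat Vera; lost to Kira, Esme, Ren, Ximena, Bilal, Priya.
That is 1 win.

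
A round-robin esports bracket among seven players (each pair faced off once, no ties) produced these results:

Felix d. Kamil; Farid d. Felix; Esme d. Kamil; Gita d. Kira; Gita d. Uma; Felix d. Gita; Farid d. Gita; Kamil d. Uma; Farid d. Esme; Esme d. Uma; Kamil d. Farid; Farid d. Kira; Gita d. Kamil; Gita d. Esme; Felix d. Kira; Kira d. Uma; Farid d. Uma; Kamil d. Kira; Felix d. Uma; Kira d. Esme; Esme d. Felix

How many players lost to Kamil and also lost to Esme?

1

Kamil beat: Farid, Uma, Kira.
Esme beat: Kamil, Uma, Felix.
Both beat: Uma — 1.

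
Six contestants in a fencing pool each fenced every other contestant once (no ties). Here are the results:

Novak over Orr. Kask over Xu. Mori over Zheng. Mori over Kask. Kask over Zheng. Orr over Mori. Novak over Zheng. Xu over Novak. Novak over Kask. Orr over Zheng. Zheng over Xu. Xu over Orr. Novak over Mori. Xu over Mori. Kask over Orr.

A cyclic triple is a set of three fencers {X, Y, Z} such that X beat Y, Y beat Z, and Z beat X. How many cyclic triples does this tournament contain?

6

Win totals: Kask 3, Zheng 1, Orr 2, Mori 2, Novak 4, Xu 3.
A fencer with w wins dominates both others in C(w,2) triples; summing gives 3 + 0 + 1 + 1 + 6 + 3 = 14 transitive triples.
Total triples C(6,3) = 20, so cyclic triples = 20 − 14 = 6.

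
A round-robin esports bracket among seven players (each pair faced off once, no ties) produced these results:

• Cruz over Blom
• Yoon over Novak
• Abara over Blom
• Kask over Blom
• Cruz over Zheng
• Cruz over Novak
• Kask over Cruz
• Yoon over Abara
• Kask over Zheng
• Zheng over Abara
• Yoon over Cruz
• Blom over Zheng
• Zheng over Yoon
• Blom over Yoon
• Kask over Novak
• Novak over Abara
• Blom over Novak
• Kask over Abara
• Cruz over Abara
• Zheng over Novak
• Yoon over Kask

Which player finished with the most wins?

Win totals: Blom 3, Cruz 4, Novak 1, Yoon 4, Zheng 3, Abara 1, Kask 5.
Kask leads with 5 wins (next highest: 4).

Kask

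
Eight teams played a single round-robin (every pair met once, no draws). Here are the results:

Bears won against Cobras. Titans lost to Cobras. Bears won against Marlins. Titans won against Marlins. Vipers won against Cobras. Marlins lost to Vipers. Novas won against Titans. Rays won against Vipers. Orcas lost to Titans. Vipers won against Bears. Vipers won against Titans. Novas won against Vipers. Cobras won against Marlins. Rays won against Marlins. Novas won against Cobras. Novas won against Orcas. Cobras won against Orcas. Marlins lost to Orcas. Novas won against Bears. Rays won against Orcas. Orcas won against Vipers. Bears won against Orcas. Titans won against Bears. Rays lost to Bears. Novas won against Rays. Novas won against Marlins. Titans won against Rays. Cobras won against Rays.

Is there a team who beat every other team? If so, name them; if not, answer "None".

Novas

Novas has 7 wins out of 7 opponents — a perfect record.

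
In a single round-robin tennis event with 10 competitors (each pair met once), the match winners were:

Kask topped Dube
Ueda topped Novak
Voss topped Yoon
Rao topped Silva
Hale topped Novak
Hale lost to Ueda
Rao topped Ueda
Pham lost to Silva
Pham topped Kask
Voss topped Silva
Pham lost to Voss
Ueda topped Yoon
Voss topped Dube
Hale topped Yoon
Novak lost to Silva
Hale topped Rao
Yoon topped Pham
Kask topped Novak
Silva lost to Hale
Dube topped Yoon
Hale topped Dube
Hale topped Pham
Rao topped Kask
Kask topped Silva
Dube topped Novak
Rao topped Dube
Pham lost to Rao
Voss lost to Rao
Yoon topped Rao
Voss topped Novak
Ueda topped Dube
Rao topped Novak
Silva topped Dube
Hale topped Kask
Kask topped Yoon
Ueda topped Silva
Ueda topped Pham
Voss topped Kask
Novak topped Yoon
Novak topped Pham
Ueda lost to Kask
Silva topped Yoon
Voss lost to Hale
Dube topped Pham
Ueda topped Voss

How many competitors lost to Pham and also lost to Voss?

1

Pham beat: Kask.
Voss beat: Silva, Pham, Kask, Novak, Yoon, Dube.
Both beat: Kask — 1.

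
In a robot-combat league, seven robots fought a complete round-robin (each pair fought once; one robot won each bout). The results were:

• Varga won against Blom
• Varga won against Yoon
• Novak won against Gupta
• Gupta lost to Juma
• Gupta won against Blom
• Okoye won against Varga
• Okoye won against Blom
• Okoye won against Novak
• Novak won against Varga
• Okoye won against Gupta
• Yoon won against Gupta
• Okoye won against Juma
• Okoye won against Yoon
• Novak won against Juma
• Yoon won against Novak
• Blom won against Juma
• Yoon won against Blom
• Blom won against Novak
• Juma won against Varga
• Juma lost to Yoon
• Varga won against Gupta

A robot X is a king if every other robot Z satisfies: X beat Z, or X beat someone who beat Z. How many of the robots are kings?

1

Juma cannot reach Novak, Okoye in two steps.
Novak cannot reach Okoye in two steps.
Blom cannot reach Yoon, Okoye in two steps.
Yoon cannot reach Okoye in two steps.
Gupta cannot reach Yoon, Varga, Okoye in two steps.
Varga cannot reach Okoye in two steps.
Okoye reaches everyone (king).
Kings: Okoye — 1.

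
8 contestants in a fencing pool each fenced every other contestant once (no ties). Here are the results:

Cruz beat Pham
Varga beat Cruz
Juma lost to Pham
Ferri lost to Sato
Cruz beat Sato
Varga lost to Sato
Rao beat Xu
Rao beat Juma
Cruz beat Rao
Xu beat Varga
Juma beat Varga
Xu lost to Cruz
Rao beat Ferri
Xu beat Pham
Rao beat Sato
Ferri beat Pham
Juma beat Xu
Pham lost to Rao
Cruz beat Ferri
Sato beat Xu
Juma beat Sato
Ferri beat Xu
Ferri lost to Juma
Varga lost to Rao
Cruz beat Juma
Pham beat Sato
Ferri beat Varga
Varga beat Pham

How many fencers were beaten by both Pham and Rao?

Pham beat: Juma, Sato.
Rao beat: Xu, Varga, Pham, Juma, Sato, Ferri.
Both beat: Juma, Sato — 2.

2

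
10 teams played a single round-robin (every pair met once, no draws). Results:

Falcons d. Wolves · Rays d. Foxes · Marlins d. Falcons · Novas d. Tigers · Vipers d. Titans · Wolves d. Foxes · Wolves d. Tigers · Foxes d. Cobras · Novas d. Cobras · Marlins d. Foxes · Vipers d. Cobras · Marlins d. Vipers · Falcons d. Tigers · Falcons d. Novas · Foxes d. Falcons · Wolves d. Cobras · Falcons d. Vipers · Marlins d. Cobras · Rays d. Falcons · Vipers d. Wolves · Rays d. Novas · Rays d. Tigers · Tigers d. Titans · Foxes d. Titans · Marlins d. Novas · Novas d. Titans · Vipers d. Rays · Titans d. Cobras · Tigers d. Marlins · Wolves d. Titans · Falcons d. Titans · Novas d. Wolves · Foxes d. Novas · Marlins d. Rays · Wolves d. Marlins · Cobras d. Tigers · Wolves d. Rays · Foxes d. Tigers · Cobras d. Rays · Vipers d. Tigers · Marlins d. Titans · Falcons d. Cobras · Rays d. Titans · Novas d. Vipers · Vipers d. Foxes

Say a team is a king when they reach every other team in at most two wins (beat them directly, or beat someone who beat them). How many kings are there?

Cobras cannot reach Vipers, Wolves in two steps.
Novas cannot reach Falcons in two steps.
Vipers reaches everyone (king).
Rays reaches everyone (king).
Falcons reaches everyone (king).
Wolves reaches everyone (king).
Titans cannot reach Novas, Vipers, Falcons, Wolves, Foxes, Marlins in two steps.
Foxes reaches everyone (king).
Tigers cannot reach Wolves in two steps.
Marlins reaches everyone (king).
Kings: Vipers, Rays, Falcons, Wolves, Foxes, Marlins — 6.

6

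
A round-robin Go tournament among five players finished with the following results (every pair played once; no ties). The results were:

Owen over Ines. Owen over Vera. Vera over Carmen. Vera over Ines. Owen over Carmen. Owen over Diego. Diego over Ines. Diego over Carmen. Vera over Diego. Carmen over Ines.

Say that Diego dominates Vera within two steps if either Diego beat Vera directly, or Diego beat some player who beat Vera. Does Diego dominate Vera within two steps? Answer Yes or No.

No

Diego did not beat Vera directly.
Diego beat Carmen, Ines, but each of them lost to Vera. No two-step path.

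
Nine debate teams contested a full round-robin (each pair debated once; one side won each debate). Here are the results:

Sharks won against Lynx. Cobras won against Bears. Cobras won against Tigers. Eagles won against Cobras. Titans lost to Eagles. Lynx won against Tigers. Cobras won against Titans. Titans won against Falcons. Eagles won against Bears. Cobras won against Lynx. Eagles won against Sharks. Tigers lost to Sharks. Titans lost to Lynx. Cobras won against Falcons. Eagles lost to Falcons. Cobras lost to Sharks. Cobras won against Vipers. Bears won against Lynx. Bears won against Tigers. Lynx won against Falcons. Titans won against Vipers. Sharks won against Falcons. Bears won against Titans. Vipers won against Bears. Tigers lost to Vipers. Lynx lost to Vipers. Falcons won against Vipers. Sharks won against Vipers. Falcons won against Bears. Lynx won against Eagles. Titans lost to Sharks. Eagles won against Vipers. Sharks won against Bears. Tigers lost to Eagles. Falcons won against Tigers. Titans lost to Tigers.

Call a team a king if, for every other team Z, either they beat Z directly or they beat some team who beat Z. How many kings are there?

4

Cobras cannot reach Sharks in two steps.
Titans cannot reach Cobras, Sharks in two steps.
Sharks reaches everyone (king).
Lynx reaches everyone (king).
Falcons reaches everyone (king).
Vipers cannot reach Cobras, Sharks in two steps.
Bears cannot reach Cobras, Sharks in two steps.
Eagles reaches everyone (king).
Tigers cannot reach Cobras, Sharks, Lynx, Bears, Eagles in two steps.
Kings: Sharks, Lynx, Falcons, Eagles — 4.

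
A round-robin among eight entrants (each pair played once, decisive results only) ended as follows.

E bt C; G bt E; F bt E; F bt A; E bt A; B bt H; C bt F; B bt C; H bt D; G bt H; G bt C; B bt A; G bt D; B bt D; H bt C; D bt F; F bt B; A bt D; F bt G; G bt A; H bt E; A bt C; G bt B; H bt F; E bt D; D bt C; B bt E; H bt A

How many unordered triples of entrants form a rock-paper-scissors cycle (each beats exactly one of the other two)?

Win totals: A 2, B 5, C 1, D 2, E 3, F 4, G 6, H 5.
An entrant with w wins dominates both others in C(w,2) triples; summing gives 1 + 10 + 0 + 1 + 3 + 6 + 15 + 10 = 46 transitive triples.
Total triples C(8,3) = 56, so cyclic triples = 56 − 46 = 10.

10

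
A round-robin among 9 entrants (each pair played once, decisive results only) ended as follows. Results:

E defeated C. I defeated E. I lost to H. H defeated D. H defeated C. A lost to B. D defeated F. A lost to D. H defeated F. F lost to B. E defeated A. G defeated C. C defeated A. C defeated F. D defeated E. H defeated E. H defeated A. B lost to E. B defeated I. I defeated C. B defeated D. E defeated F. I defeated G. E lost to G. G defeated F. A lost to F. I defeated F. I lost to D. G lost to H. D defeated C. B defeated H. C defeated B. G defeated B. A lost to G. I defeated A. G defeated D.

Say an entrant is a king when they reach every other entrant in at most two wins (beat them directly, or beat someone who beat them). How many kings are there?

A cannot reach B, C, D, E, F, G, H, I in two steps.
B reaches everyone (king).
C cannot reach E, G in two steps.
D cannot reach H in two steps.
E cannot reach G in two steps.
F cannot reach B, C, D, E, G, H, I in two steps.
G reaches everyone (king).
H reaches everyone (king).
I cannot reach H in two steps.
Kings: B, G, H — 3.

3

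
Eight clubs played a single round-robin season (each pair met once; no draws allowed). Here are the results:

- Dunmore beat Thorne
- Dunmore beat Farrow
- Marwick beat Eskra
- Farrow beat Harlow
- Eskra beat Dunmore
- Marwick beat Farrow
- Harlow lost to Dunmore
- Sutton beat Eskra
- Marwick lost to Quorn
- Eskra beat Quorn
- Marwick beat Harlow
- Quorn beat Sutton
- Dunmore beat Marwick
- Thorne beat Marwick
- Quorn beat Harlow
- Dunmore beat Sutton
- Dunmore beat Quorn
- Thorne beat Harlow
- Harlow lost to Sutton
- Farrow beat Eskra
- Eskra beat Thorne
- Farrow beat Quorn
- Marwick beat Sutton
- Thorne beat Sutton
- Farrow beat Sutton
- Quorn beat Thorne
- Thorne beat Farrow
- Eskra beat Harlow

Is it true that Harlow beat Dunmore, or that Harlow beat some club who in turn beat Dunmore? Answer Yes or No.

Harlow did not beat Dunmore directly.
Harlow beat no one, so there is no intermediate club.

No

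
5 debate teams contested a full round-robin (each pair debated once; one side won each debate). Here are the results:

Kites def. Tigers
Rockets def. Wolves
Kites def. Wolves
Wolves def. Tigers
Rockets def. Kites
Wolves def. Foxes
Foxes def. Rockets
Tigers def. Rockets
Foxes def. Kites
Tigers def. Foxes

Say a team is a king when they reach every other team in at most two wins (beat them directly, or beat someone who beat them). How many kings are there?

5

Wolves reaches everyone (king).
Kites reaches everyone (king).
Rockets reaches everyone (king).
Foxes reaches everyone (king).
Tigers reaches everyone (king).
Kings: Wolves, Kites, Rockets, Foxes, Tigers — 5.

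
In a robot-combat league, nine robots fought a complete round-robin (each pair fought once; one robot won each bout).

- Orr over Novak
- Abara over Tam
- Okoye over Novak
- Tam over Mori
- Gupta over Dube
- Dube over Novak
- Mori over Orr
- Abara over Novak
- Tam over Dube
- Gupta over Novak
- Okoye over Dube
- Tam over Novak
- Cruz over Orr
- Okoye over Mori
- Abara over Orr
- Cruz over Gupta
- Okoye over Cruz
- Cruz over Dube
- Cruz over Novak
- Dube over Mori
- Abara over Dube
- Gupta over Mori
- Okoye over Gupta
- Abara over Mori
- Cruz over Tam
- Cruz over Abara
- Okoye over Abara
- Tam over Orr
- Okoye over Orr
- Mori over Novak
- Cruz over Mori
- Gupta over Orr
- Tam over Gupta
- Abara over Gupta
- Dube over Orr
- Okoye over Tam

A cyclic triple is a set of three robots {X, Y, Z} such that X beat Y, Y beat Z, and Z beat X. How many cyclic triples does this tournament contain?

0

Win totals: Abara 6, Gupta 4, Cruz 7, Okoye 8, Tam 5, Orr 1, Mori 2, Novak 0, Dube 3.
A robot with w wins dominates both others in C(w,2) triples; summing gives 15 + 6 + 21 + 28 + 10 + 0 + 1 + 0 + 3 = 84 transitive triples.
Total triples C(9,3) = 84, so cyclic triples = 84 − 84 = 0.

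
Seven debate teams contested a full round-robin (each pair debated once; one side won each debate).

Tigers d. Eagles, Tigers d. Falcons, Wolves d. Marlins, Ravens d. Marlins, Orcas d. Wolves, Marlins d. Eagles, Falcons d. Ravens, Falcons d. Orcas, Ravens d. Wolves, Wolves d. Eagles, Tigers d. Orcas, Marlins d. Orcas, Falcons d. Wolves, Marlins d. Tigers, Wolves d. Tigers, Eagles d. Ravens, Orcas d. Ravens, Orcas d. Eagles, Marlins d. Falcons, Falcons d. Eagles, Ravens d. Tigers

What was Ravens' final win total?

3

Ravens' results: beat Marlins, Wolves, Tigers; lost to Falcons, Orcas, Eagles.
That is 3 wins.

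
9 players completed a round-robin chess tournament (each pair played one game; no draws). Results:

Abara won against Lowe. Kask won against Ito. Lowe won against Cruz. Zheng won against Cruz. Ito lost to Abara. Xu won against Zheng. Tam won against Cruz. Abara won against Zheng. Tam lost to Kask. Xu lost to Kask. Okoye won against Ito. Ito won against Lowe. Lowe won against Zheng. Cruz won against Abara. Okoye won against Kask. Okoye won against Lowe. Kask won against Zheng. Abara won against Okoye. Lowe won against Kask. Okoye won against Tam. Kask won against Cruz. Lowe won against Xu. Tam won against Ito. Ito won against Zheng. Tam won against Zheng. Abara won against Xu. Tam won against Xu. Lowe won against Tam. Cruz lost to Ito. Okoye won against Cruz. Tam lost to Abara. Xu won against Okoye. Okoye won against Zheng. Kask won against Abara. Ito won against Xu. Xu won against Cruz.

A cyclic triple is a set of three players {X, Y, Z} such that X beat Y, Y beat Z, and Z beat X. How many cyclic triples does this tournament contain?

Win totals: Lowe 5, Zheng 1, Ito 4, Kask 6, Okoye 6, Cruz 1, Xu 3, Abara 6, Tam 4.
A player with w wins dominates both others in C(w,2) triples; summing gives 10 + 0 + 6 + 15 + 15 + 0 + 3 + 15 + 6 = 70 transitive triples.
Total triples C(9,3) = 84, so cyclic triples = 84 − 70 = 14.

14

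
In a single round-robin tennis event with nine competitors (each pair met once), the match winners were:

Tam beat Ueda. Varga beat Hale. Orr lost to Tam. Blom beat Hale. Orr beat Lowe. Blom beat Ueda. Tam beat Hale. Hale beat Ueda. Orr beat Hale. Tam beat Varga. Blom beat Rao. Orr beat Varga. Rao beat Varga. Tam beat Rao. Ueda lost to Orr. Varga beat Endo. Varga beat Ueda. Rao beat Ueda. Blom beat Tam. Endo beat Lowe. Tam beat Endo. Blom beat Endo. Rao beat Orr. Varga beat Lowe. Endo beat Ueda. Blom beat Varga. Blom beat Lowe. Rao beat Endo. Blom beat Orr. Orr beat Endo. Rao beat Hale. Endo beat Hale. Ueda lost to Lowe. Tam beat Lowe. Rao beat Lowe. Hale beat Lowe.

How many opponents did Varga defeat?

4

Varga's results: beat Hale, Ueda, Endo, Lowe; lost to Tam, Orr, Blom, Rao.
That is 4 wins.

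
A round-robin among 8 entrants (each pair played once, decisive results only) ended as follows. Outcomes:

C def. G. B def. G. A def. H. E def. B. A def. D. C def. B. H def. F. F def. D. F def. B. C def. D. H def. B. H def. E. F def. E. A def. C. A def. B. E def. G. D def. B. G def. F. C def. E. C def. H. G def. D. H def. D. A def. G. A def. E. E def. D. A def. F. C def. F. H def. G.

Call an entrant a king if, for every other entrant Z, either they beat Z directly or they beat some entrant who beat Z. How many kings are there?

A reaches everyone (king).
B cannot reach A, C, E, H in two steps.
C cannot reach A in two steps.
D cannot reach A, C, E, F, H in two steps.
E cannot reach A, C, H in two steps.
F cannot reach A, C, H in two steps.
G cannot reach A, C, H in two steps.
H cannot reach A, C in two steps.
Kings: A — 1.

1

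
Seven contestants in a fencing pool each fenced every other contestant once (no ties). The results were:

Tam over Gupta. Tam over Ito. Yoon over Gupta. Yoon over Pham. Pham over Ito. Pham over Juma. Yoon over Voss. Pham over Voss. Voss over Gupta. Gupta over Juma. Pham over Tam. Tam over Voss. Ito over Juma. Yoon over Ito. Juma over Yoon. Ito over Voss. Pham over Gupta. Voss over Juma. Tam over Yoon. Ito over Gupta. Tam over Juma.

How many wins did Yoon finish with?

Yoon's results: beat Pham, Ito, Voss, Gupta; lost to Juma, Tam.
That is 4 wins.

4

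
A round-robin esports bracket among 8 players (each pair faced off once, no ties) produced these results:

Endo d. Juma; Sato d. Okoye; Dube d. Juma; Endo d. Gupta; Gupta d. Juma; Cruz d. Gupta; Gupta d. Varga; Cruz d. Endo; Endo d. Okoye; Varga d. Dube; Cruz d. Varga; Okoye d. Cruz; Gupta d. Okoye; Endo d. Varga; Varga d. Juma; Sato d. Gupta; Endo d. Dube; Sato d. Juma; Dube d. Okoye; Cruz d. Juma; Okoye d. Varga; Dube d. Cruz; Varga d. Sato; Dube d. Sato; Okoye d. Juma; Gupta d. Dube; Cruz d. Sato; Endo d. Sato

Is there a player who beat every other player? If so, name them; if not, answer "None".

Highest win total is Endo with 6 (out of 7 possible).
Endo lost to Cruz, so no player went undefeated.

None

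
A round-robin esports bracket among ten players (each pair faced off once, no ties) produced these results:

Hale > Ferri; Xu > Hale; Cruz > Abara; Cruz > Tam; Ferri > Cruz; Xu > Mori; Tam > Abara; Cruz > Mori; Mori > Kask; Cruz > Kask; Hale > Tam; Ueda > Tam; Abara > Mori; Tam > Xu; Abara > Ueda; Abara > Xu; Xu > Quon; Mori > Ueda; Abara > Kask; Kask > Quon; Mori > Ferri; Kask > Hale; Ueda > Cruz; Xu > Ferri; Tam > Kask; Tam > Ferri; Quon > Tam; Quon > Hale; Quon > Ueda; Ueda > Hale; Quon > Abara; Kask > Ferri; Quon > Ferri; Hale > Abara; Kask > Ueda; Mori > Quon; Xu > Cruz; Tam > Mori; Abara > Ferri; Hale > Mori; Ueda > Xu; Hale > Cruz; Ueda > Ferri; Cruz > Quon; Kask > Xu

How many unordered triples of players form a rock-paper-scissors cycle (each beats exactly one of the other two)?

Win totals: Cruz 5, Abara 5, Xu 5, Tam 5, Ferri 1, Kask 5, Quon 5, Hale 5, Ueda 5, Mori 4.
A player with w wins dominates both others in C(w,2) triples; summing gives 10 + 10 + 10 + 10 + 0 + 10 + 10 + 10 + 10 + 6 = 86 transitive triples.
Total triples C(10,3) = 120, so cyclic triples = 120 − 86 = 34.

34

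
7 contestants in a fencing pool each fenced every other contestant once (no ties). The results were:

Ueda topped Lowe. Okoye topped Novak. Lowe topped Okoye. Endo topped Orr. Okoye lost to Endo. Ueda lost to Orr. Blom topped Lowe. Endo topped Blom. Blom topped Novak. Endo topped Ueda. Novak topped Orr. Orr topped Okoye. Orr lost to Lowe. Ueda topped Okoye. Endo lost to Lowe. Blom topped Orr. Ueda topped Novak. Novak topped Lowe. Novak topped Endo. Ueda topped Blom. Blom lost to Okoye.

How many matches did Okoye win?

Okoye's results: beat Novak, Blom; lost to Endo, Lowe, Ueda, Orr.
That is 2 wins.

2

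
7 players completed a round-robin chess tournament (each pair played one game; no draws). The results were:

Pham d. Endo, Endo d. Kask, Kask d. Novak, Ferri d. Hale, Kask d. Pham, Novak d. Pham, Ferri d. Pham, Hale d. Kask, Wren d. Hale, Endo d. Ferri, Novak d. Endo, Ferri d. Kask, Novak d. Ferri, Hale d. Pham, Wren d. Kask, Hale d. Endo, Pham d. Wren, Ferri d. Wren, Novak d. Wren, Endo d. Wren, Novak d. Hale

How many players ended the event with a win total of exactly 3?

Win totals: Endo 3, Ferri 4, Pham 2, Wren 2, Kask 2, Novak 5, Hale 3.
Exactly 3: Endo, Hale — 2 players.

2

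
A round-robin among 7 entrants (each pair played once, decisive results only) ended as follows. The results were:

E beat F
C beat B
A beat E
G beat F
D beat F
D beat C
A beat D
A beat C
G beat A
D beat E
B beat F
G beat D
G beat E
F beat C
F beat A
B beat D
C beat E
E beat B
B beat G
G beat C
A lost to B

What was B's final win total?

4

B's results: beat A, D, F, G; lost to C, E.
That is 4 wins.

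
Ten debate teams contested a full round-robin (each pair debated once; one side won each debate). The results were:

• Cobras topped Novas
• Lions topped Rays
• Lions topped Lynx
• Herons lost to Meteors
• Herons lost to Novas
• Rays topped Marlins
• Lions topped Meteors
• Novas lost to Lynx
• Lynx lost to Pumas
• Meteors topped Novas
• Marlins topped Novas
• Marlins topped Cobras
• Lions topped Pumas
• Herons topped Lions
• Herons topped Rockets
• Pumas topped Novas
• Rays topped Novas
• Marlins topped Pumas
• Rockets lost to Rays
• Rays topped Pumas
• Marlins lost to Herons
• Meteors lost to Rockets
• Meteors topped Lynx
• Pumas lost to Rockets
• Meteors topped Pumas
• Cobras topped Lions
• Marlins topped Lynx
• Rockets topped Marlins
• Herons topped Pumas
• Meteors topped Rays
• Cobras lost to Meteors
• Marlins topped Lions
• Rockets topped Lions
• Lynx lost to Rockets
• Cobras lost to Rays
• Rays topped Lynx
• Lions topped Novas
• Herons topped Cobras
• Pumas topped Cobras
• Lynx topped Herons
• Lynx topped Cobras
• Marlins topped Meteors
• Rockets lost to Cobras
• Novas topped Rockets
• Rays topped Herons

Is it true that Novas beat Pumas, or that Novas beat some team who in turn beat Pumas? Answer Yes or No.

Novas did not beat Pumas directly.
Novas beat Rockets, Herons. Of those, Rockets beat Pumas.

Yes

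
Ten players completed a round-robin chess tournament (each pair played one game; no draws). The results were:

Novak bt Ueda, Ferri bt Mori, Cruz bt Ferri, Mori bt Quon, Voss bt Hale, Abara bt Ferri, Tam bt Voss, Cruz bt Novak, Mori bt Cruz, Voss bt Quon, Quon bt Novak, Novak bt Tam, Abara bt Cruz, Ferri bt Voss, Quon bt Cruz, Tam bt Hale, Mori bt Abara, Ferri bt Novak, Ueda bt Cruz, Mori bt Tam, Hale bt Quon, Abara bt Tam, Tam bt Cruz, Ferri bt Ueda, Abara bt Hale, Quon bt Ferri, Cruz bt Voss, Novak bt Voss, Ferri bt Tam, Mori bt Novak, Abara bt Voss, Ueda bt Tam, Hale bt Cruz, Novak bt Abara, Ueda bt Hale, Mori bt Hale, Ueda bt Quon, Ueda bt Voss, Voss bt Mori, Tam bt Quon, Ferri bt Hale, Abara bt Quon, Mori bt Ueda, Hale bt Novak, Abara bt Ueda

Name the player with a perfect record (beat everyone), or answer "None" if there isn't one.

None

Highest win total is Mori with 7 (out of 9 possible).
Mori lost to Ferri, Voss, so no player went undefeated.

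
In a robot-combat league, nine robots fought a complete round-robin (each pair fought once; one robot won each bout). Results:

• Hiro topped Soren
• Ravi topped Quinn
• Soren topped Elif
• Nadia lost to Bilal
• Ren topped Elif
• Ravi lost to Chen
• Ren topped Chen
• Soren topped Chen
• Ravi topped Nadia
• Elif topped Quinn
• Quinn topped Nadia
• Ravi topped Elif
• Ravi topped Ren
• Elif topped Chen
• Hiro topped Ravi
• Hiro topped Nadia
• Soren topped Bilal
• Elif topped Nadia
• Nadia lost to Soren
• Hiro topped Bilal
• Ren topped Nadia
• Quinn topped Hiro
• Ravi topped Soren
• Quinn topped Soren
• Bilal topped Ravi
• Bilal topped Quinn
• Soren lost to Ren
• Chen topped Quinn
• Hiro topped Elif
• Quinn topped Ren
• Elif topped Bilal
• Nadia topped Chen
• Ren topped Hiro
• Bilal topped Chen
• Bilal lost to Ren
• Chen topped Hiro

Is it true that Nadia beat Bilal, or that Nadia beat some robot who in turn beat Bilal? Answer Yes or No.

Nadia did not beat Bilal directly.
Nadia beat Chen, but each of them lost to Bilal. No two-step path.

No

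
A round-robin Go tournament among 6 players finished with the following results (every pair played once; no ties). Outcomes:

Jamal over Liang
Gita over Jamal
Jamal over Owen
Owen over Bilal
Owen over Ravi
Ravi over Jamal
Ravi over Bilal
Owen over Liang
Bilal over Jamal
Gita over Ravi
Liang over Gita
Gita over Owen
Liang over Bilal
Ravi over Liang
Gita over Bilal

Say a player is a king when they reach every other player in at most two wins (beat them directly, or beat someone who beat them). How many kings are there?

5

Liang reaches everyone (king).
Jamal reaches everyone (king).
Owen reaches everyone (king).
Bilal cannot reach Ravi, Gita in two steps.
Ravi reaches everyone (king).
Gita reaches everyone (king).
Kings: Liang, Jamal, Owen, Ravi, Gita — 5.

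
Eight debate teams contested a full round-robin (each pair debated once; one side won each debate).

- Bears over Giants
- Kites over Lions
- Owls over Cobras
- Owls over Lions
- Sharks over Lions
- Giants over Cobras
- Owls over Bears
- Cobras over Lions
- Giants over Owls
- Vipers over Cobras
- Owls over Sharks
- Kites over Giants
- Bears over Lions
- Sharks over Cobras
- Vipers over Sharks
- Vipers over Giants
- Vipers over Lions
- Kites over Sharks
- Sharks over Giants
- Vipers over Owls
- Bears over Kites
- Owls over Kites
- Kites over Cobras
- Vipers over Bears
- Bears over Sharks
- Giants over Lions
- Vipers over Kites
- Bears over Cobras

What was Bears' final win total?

Bears' results: beat Giants, Sharks, Kites, Lions, Cobras; lost to Vipers, Owls.
That is 5 wins.

5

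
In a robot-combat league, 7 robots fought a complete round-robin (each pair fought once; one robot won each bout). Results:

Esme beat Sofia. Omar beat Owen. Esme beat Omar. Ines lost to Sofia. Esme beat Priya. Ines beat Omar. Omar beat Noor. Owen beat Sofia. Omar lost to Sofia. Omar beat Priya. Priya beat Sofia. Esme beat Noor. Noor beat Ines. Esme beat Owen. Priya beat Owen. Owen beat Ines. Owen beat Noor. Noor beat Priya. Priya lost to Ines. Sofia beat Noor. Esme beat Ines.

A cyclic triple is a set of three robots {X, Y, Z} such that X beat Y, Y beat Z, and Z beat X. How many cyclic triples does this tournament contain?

8

Win totals: Ines 2, Priya 2, Esme 6, Omar 3, Noor 2, Owen 3, Sofia 3.
A robot with w wins dominates both others in C(w,2) triples; summing gives 1 + 1 + 15 + 3 + 1 + 3 + 3 = 27 transitive triples.
Total triples C(7,3) = 35, so cyclic triples = 35 − 27 = 8.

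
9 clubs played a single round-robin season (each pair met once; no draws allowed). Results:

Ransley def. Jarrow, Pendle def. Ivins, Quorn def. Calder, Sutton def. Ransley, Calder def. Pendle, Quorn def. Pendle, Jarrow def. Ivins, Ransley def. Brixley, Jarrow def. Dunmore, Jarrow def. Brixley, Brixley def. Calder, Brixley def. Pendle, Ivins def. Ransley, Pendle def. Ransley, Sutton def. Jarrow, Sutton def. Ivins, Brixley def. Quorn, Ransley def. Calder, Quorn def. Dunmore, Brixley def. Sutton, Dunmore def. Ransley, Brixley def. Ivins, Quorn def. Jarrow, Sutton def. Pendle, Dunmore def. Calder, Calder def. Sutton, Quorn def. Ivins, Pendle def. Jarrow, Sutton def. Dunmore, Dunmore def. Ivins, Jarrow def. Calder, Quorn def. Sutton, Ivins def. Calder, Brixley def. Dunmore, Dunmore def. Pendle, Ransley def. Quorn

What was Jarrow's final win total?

Jarrow's results: beat Ivins, Calder, Brixley, Dunmore; lost to Ransley, Sutton, Pendle, Quorn.
That is 4 wins.

4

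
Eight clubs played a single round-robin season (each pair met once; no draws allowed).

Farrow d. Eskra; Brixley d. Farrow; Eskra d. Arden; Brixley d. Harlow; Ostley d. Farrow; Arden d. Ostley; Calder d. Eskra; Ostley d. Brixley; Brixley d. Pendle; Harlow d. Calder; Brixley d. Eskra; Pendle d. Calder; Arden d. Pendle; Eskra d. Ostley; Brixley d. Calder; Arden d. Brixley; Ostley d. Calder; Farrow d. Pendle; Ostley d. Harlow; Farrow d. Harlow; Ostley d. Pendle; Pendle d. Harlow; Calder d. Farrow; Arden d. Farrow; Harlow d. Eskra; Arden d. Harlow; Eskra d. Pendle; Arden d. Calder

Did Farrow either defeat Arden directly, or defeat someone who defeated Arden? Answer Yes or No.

Farrow did not beat Arden directly.
Farrow beat Pendle, Eskra, Harlow. Of those, Eskra beat Arden.

Yes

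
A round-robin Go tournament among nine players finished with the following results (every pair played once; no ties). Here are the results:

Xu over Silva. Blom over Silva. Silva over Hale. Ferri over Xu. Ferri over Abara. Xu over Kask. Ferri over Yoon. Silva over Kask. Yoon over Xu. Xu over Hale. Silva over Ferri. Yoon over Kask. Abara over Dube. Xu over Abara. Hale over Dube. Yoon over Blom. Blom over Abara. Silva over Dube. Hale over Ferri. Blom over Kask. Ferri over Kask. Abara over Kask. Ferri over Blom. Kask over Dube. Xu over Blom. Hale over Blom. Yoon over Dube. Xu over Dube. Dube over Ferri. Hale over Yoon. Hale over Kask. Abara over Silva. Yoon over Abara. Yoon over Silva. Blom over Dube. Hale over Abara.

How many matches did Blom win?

Blom's results: beat Abara, Silva, Kask, Dube; lost to Xu, Hale, Ferri, Yoon.
That is 4 wins.

4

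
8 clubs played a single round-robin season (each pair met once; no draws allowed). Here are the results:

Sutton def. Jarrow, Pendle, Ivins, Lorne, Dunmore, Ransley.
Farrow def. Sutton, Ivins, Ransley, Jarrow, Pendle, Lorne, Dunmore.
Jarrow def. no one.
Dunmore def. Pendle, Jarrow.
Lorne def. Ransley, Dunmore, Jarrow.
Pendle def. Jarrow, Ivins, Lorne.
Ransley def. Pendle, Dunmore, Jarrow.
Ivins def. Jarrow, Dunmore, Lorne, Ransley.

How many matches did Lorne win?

3

Lorne's results: beat Jarrow, Dunmore, Ransley; lost to Ivins, Sutton, Farrow, Pendle.
That is 3 wins.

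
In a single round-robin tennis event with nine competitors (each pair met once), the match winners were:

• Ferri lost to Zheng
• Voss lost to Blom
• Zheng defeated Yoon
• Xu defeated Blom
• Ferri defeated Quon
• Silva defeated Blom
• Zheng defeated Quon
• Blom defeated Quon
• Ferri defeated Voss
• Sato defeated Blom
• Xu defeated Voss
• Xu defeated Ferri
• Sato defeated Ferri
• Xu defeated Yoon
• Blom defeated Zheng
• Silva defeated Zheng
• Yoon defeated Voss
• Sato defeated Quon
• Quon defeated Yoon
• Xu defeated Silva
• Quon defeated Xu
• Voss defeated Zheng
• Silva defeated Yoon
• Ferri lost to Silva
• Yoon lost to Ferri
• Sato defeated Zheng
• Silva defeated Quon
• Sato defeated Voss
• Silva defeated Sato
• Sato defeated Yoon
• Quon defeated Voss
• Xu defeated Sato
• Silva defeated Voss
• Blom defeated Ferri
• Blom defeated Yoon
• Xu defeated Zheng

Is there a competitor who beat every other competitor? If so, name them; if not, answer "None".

Highest win total is Xu with 7 (out of 8 possible).
Xu lost to Quon, so no competitor went undefeated.

None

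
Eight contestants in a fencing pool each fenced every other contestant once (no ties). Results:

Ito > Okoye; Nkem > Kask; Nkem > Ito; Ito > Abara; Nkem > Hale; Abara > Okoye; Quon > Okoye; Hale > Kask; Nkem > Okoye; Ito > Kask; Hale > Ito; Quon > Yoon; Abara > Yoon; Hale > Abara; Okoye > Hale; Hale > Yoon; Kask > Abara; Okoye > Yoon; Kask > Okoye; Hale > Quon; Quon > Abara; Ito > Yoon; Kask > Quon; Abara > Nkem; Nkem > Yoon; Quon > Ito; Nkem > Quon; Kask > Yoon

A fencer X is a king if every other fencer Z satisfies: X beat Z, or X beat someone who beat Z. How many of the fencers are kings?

6

Quon reaches everyone (king).
Ito reaches everyone (king).
Kask reaches everyone (king).
Hale reaches everyone (king).
Okoye cannot reach Nkem in two steps.
Nkem reaches everyone (king).
Yoon cannot reach Quon, Ito, Kask, Hale, Okoye, Nkem, Abara in two steps.
Abara reaches everyone (king).
Kings: Quon, Ito, Kask, Hale, Nkem, Abara — 6.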